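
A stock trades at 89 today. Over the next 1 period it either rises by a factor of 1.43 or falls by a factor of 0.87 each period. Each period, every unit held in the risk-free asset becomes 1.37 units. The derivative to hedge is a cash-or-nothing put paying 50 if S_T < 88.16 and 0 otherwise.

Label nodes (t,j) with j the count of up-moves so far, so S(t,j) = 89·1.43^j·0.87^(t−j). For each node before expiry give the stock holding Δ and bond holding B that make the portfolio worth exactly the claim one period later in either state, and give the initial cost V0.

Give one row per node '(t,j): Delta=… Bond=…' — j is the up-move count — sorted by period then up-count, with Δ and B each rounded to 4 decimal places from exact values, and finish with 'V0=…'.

(0,0): Delta=-1.0032 Bond=93.1960
V0=3.9103

No-arbitrage ⇒ martingale measure with p* = (R−d)/(u−d) = 0.8929.
Terminal values V(1,·): V(1,0)=50.0000, V(1,1)=0.0000
(0,0): S=89.0000. Δ = (V_up−V_dn)/(S_up−S_dn) = (0.0000−50.0000)/(127.2700−77.4300) = -1.0032. V = [p*·0.0000 + (1−p*)·50.0000]/1.37 = 3.9103. B = V − Δ·S = 93.1960.
Check: Δ(0,0)·S0 + B(0,0) = 3.9103 = V0.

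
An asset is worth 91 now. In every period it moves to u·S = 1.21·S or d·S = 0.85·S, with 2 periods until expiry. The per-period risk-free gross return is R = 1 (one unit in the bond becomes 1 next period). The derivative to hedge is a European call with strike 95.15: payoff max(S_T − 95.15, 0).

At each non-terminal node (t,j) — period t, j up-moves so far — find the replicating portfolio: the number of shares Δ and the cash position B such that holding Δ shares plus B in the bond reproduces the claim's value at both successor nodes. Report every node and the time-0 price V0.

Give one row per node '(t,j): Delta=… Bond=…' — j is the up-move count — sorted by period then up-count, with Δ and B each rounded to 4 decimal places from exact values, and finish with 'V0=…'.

(0,0): Delta=0.4844 Bond=-37.4660
(1,0): Delta=0.0000 Bond=0.0000
(1,1): Delta=0.9607 Bond=-89.9184
V0=6.6116

Since d<R<u, set p* = (R−d)/(u−d) = 0.4167; price each node as the discounted p*-expectation of its children.
Terminal values V(2,·): V(2,0)=0.0000, V(2,1)=0.0000, V(2,2)=38.0831
Node (1,0) S=77.3500: V=(p*·0.0000+(1−p*)·0.0000)/1=0.0000; Δ=(0.0000−0.0000)/(93.5935−65.7475)=0.0000; B=V−Δ·S=0.0000
Node (1,1) S=110.1100: V=(p*·38.0831+(1−p*)·0.0000)/1=15.8680; Δ=(38.0831−0.0000)/(133.2331−93.5935)=0.9607; B=V−Δ·S=-89.9184
Node (0,0) S=91.0000: V=(p*·15.8680+(1−p*)·0.0000)/1=6.6116; Δ=(15.8680−0.0000)/(110.1100−77.3500)=0.4844; B=V−Δ·S=-37.4660
Check: Δ(0,0)·S0 + B(0,0) = 6.6116 = V0.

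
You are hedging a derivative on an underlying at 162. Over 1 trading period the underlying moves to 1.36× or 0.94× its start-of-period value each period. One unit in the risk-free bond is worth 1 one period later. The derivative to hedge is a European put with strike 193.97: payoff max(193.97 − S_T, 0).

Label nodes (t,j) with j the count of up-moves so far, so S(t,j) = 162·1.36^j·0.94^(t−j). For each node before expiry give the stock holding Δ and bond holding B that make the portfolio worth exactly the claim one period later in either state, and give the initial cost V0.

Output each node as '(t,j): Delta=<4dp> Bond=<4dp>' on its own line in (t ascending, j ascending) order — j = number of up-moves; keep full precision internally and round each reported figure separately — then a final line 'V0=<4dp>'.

(0,0): Delta=-0.6127 Bond=134.9962
V0=35.7343

Risk-neutral probability p* = (R−d)/(u−d) = (1−0.94)/(1.36−0.94) = 0.1429.
Terminal payoffs: V(1,0)=41.6900, V(1,1)=0.0000
Node (0,0) S=162.0000: V=(p*·0.0000+(1−p*)·41.6900)/1=35.7343; Δ=(0.0000−41.6900)/(220.3200−152.2800)=-0.6127; B=V−Δ·S=134.9962
Root portfolio cost Δ·162+B reproduces V0=35.7343.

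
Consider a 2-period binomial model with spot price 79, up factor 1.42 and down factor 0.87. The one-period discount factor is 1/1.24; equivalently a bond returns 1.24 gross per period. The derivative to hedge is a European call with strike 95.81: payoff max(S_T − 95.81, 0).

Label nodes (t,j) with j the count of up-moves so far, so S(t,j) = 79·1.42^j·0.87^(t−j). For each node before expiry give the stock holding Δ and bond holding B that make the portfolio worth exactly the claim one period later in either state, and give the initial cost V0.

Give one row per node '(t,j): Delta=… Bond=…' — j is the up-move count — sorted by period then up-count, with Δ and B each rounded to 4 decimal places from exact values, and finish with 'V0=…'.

(0,0): Delta=0.7812 Bond=-42.5201
(1,0): Delta=0.0473 Bond=-2.2791
(1,1): Delta=1.0000 Bond=-77.2661
V0=19.1974

Under the risk-neutral measure, an up-move has probability p* = (R−d)/(u−d) = 0.6727 and values discount at R = 1.24.
Terminal values V(2,·): V(2,0)=0.0000, V(2,1)=1.7866, V(2,2)=63.4856
  t=1,j=0: stock 68.7300 → up 97.5966 (V=1.7866), down 59.7951 (V=0.0000). Price 0.9693; hedge Δ=0.0473, bond B=-2.2791.
  t=1,j=1: stock 112.1800 → up 159.2956 (V=63.4856), down 97.5966 (V=1.7866). Price 34.9139; hedge Δ=1.0000, bond B=-77.2661.
  t=0,j=0: stock 79.0000 → up 112.1800 (V=34.9139), down 68.7300 (V=0.9693). Price 19.1974; hedge Δ=0.7812, bond B=-42.5201.
Self-financing check: at every node Δ·S+B equals the discounted successor values.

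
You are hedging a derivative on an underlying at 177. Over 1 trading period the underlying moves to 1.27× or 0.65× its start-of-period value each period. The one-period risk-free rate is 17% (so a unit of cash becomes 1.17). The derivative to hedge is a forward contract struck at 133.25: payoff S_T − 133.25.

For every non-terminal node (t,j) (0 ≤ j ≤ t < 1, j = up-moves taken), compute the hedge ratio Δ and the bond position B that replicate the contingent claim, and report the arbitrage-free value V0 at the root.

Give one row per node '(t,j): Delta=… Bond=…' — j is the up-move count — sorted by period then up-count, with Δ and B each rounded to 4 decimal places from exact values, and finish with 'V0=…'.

No-arbitrage ⇒ martingale measure with p* = (R−d)/(u−d) = 0.8387.
Terminal payoffs: V(1,0)=-18.2000, V(1,1)=91.5400
  t=0,j=0: stock 177.0000 → up 224.7900 (V=91.5400), down 115.0500 (V=-18.2000). Price 63.1111; hedge Δ=1.0000, bond B=-113.8889.
Each (Δ,B) replicates both successor values, so the strategy is self-financing and V0 is arbitrage-free.

(0,0): Delta=1.0000 Bond=-113.8889
V0=63.1111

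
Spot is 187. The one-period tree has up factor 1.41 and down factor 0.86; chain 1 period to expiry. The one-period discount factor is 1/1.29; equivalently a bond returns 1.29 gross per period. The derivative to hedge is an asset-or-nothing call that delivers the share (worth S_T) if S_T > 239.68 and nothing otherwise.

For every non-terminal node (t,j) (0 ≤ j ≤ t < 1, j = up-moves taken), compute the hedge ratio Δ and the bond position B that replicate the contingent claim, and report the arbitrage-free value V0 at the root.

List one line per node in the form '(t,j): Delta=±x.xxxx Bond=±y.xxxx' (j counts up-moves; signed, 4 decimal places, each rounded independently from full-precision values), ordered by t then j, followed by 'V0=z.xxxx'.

(0,0): Delta=2.5636 Bond=-319.6000
V0=159.8000

The replicating-portfolio and risk-neutral prices coincide; use p* = (1.29−0.86)/(1.41−0.86) = 0.7818 for the latter.
Terminal payoffs: V(1,0)=0.0000, V(1,1)=263.6700
Node (0,0) S=187.0000: V=(p*·263.6700+(1−p*)·0.0000)/1.29=159.8000; Δ=(263.6700−0.0000)/(263.6700−160.8200)=2.5636; B=V−Δ·S=-319.6000
Self-financing check: at every node Δ·S+B equals the discounted successor values.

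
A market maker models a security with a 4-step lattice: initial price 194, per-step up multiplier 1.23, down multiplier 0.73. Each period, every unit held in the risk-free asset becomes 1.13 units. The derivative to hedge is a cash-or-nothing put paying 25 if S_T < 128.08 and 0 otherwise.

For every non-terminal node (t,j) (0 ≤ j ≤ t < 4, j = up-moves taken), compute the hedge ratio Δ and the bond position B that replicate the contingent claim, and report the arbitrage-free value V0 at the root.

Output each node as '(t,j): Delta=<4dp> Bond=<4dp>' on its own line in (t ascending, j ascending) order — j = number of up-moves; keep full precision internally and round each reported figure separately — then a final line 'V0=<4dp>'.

Risk-neutral probability p* = (R−d)/(u−d) = (1.13−0.73)/(1.23−0.73) = 0.8000.
Terminal values V(4,·): V(4,0)=25.0000, V(4,1)=25.0000, V(4,2)=0.0000, V(4,3)=0.0000, V(4,4)=0.0000
Node (3,0) S=75.4693: V=(p*·25.0000+(1−p*)·25.0000)/1.13=22.1239; Δ=(25.0000−25.0000)/(92.8272−55.0926)=0.0000; B=V−Δ·S=22.1239
Node (3,1) S=127.1606: V=(p*·0.0000+(1−p*)·25.0000)/1.13=4.4248; Δ=(0.0000−25.0000)/(156.4075−92.8272)=-0.3932; B=V−Δ·S=54.4248
Node (3,2) S=214.2569: V=(p*·0.0000+(1−p*)·0.0000)/1.13=0.0000; Δ=(0.0000−0.0000)/(263.5360−156.4075)=0.0000; B=V−Δ·S=0.0000
Node (3,3) S=361.0082: V=(p*·0.0000+(1−p*)·0.0000)/1.13=0.0000; Δ=(0.0000−0.0000)/(444.0401−263.5360)=0.0000; B=V−Δ·S=0.0000
Node (2,0) S=103.3826: V=(p*·4.4248+(1−p*)·22.1239)/1.13=7.0483; Δ=(4.4248−22.1239)/(127.1606−75.4693)=-0.3424; B=V−Δ·S=42.4466
Node (2,1) S=174.1926: V=(p*·0.0000+(1−p*)·4.4248)/1.13=0.7831; Δ=(0.0000−4.4248)/(214.2569−127.1606)=-0.0508; B=V−Δ·S=9.6327
Node (2,2) S=293.5026: V=(p*·0.0000+(1−p*)·0.0000)/1.13=0.0000; Δ=(0.0000−0.0000)/(361.0082−214.2569)=0.0000; B=V−Δ·S=0.0000
Node (1,0) S=141.6200: V=(p*·0.7831+(1−p*)·7.0483)/1.13=1.8019; Δ=(0.7831−7.0483)/(174.1926−103.3826)=-0.0885; B=V−Δ·S=14.3323
Node (1,1) S=238.6200: V=(p*·0.0000+(1−p*)·0.7831)/1.13=0.1386; Δ=(0.0000−0.7831)/(293.5026−174.1926)=-0.0066; B=V−Δ·S=1.7049
Node (0,0) S=194.0000: V=(p*·0.1386+(1−p*)·1.8019)/1.13=0.4171; Δ=(0.1386−1.8019)/(238.6200−141.6200)=-0.0171; B=V−Δ·S=3.7437
Check: Δ(0,0)·S0 + B(0,0) = 0.4171 = V0.

(0,0): Delta=-0.0171 Bond=3.7437
(1,0): Delta=-0.0885 Bond=14.3323
(1,1): Delta=-0.0066 Bond=1.7049
(2,0): Delta=-0.3424 Bond=42.4466
(2,1): Delta=-0.0508 Bond=9.6327
(2,2): Delta=0.0000 Bond=0.0000
(3,0): Delta=0.0000 Bond=22.1239
(3,1): Delta=-0.3932 Bond=54.4248
(3,2): Delta=0.0000 Bond=0.0000
(3,3): Delta=0.0000 Bond=0.0000
V0=0.4171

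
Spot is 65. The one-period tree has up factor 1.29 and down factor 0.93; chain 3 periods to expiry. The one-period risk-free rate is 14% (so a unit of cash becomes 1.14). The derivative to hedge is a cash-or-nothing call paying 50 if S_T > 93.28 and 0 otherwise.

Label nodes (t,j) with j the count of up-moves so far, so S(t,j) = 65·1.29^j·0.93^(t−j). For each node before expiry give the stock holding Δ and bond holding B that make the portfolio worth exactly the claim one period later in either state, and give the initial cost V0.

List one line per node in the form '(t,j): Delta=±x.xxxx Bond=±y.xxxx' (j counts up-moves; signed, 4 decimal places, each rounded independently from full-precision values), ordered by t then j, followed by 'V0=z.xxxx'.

Under the risk-neutral measure, an up-move has probability p* = (R−d)/(u−d) = 0.5833 and values discount at R = 1.14.
Terminal values V(3,·): V(3,0)=0.0000, V(3,1)=0.0000, V(3,2)=50.0000, V(3,3)=50.0000
(2,0): S=56.2185. Δ = (V_up−V_dn)/(S_up−S_dn) = (0.0000−0.0000)/(72.5219−52.2832) = 0.0000. V = [p*·0.0000 + (1−p*)·0.0000]/1.14 = 0.0000. B = V − Δ·S = 0.0000.
(2,1): S=77.9805. Δ = (V_up−V_dn)/(S_up−S_dn) = (50.0000−0.0000)/(100.5948−72.5219) = 1.7811. V = [p*·50.0000 + (1−p*)·0.0000]/1.14 = 25.5848. B = V − Δ·S = -113.3041.
(2,2): S=108.1665. Δ = (V_up−V_dn)/(S_up−S_dn) = (50.0000−50.0000)/(139.5348−100.5948) = 0.0000. V = [p*·50.0000 + (1−p*)·50.0000]/1.14 = 43.8596. B = V − Δ·S = 43.8596.
(1,0): S=60.4500. Δ = (V_up−V_dn)/(S_up−S_dn) = (25.5848−0.0000)/(77.9805−56.2185) = 1.1757. V = [p*·25.5848 + (1−p*)·0.0000]/1.14 = 13.0916. B = V − Δ·S = -57.9772.
(1,1): S=83.8500. Δ = (V_up−V_dn)/(S_up−S_dn) = (43.8596−25.5848)/(108.1665−77.9805) = 0.6054. V = [p*·43.8596 + (1−p*)·25.5848]/1.14 = 31.7940. B = V − Δ·S = -18.9695.
(0,0): S=65.0000. Δ = (V_up−V_dn)/(S_up−S_dn) = (31.7940−13.0916)/(83.8500−60.4500) = 0.7992. V = [p*·31.7940 + (1−p*)·13.0916]/1.14 = 21.0538. B = V − Δ·S = -30.8971.
Check: Δ(0,0)·S0 + B(0,0) = 21.0538 = V0.

(0,0): Delta=0.7992 Bond=-30.8971
(1,0): Delta=1.1757 Bond=-57.9772
(1,1): Delta=0.6054 Bond=-18.9695
(2,0): Delta=0.0000 Bond=0.0000
(2,1): Delta=1.7811 Bond=-113.3041
(2,2): Delta=0.0000 Bond=43.8596
V0=21.0538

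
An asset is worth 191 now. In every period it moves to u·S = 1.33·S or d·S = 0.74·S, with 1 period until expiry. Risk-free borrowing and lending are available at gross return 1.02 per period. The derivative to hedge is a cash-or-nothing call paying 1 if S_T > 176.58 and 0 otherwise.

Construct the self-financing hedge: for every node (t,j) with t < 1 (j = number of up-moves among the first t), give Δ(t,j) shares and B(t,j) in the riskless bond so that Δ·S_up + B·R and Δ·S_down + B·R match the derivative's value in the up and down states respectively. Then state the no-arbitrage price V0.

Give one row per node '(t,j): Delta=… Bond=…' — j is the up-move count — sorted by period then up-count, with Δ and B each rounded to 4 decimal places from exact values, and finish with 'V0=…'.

No-arbitrage ⇒ martingale measure with p* = (R−d)/(u−d) = 0.4746.
Terminal payoffs: V(1,0)=0.0000, V(1,1)=1.0000
(0,0): S=191.0000. Δ = (V_up−V_dn)/(S_up−S_dn) = (1.0000−0.0000)/(254.0300−141.3400) = 0.0089. V = [p*·1.0000 + (1−p*)·0.0000]/1.02 = 0.4653. B = V − Δ·S = -1.2296.
Self-financing check: at every node Δ·S+B equals the discounted successor values.

(0,0): Delta=0.0089 Bond=-1.2296
V0=0.4653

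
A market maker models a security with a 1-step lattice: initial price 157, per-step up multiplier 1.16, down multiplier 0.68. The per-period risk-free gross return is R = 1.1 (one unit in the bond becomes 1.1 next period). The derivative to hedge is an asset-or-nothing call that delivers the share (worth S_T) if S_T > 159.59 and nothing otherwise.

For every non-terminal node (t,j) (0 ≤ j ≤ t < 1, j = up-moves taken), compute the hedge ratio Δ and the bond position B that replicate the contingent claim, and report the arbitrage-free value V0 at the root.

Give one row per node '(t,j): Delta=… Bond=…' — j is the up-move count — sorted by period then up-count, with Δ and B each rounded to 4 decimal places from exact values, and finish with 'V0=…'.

Under the risk-neutral measure, an up-move has probability p* = (R−d)/(u−d) = 0.8750 and values discount at R = 1.1.
Payoff layer (t=1): V(1,0)=0.0000, V(1,1)=182.1200
  t=0,j=0: stock 157.0000 → up 182.1200 (V=182.1200), down 106.7600 (V=0.0000). Price 144.8682; hedge Δ=2.4167, bond B=-234.5485.
Check: Δ(0,0)·S0 + B(0,0) = 144.8682 = V0.

(0,0): Delta=2.4167 Bond=-234.5485
V0=144.8682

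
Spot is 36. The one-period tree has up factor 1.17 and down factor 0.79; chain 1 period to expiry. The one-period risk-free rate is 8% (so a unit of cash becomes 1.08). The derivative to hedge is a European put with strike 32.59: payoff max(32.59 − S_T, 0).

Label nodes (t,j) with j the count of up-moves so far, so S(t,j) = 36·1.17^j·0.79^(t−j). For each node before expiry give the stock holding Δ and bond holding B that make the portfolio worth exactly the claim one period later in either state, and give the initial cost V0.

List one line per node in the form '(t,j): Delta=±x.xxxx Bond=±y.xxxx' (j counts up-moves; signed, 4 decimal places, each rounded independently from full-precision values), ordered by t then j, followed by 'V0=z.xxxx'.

(0,0): Delta=-0.3034 Bond=11.8311
V0=0.9101

Risk-neutral probability p* = (R−d)/(u−d) = (1.08−0.79)/(1.17−0.79) = 0.7632.
Payoff layer (t=1): V(1,0)=4.1500, V(1,1)=0.0000
(0,0): S=36.0000. Δ = (V_up−V_dn)/(S_up−S_dn) = (0.0000−4.1500)/(42.1200−28.4400) = -0.3034. V = [p*·0.0000 + (1−p*)·4.1500]/1.08 = 0.9101. B = V − Δ·S = 11.8311.
Check: Δ(0,0)·S0 + B(0,0) = 0.9101 = V0.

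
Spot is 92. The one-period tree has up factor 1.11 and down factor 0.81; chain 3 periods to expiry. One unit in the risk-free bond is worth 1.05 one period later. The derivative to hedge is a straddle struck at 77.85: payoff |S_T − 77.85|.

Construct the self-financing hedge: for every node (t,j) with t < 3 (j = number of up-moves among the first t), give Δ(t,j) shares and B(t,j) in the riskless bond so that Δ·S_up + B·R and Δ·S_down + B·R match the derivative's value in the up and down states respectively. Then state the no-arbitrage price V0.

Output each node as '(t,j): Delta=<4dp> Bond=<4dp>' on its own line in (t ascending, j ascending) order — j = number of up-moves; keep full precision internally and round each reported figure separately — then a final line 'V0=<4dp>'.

Since d<R<u, set p* = (R−d)/(u−d) = 0.8000; price each node as the discounted p*-expectation of its children.
Terminal payoffs: V(3,0)=28.9574, V(3,1)=10.8491, V(3,2)=13.9661, V(3,3)=47.9721
Node (2,0) S=60.3612: V=(p*·10.8491+(1−p*)·28.9574)/1.05=13.7817; Δ=(10.8491−28.9574)/(67.0009−48.8926)=-1.0000; B=V−Δ·S=74.1429
Node (2,1) S=82.7172: V=(p*·13.9661+(1−p*)·10.8491)/1.05=12.7073; Δ=(13.9661−10.8491)/(91.8161−67.0009)=0.1256; B=V−Δ·S=2.3172
Node (2,2) S=113.3532: V=(p*·47.9721+(1−p*)·13.9661)/1.05=39.2103; Δ=(47.9721−13.9661)/(125.8221−91.8161)=1.0000; B=V−Δ·S=-74.1429
Node (1,0) S=74.5200: V=(p*·12.7073+(1−p*)·13.7817)/1.05=12.3068; Δ=(12.7073−13.7817)/(82.7172−60.3612)=-0.0481; B=V−Δ·S=15.8880
Node (1,1) S=102.1200: V=(p*·39.2103+(1−p*)·12.7073)/1.05=32.2950; Δ=(39.2103−12.7073)/(113.3532−82.7172)=0.8651; B=V−Δ·S=-56.0484
Node (0,0) S=92.0000: V=(p*·32.2950+(1−p*)·12.3068)/1.05=26.9499; Δ=(32.2950−12.3068)/(102.1200−74.5200)=0.7242; B=V−Δ·S=-39.6773
Self-financing check: at every node Δ·S+B equals the discounted successor values.

(0,0): Delta=0.7242 Bond=-39.6773
(1,0): Delta=-0.0481 Bond=15.8880
(1,1): Delta=0.8651 Bond=-56.0484
(2,0): Delta=-1.0000 Bond=74.1429
(2,1): Delta=0.1256 Bond=2.3172
(2,2): Delta=1.0000 Bond=-74.1429
V0=26.9499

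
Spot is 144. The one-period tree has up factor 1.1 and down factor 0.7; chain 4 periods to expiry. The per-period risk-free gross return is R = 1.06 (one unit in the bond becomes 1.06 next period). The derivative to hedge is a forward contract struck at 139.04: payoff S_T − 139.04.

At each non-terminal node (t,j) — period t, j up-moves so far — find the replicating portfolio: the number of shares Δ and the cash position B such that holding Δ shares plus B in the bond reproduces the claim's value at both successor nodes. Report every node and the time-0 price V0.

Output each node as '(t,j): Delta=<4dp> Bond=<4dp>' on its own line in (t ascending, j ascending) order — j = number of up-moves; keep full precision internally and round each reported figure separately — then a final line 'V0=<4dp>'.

(0,0): Delta=1.0000 Bond=-110.1327
(1,0): Delta=1.0000 Bond=-116.7407
(1,1): Delta=1.0000 Bond=-116.7407
(2,0): Delta=1.0000 Bond=-123.7451
(2,1): Delta=1.0000 Bond=-123.7451
(2,2): Delta=1.0000 Bond=-123.7451
(3,0): Delta=1.0000 Bond=-131.1698
(3,1): Delta=1.0000 Bond=-131.1698
(3,2): Delta=1.0000 Bond=-131.1698
(3,3): Delta=1.0000 Bond=-131.1698
V0=33.8673

Under the risk-neutral measure, an up-move has probability p* = (R−d)/(u−d) = 0.9000 and values discount at R = 1.06.
Terminal values V(4,·): V(4,0)=-104.4656, V(4,1)=-84.7088, V(4,2)=-53.6624, V(4,3)=-4.8752, V(4,4)=71.7904
  t=3,j=0: stock 49.3920 → up 54.3312 (V=-84.7088), down 34.5744 (V=-104.4656). Price -81.7778; hedge Δ=1.0000, bond B=-131.1698.
  t=3,j=1: stock 77.6160 → up 85.3776 (V=-53.6624), down 54.3312 (V=-84.7088). Price -53.5538; hedge Δ=1.0000, bond B=-131.1698.
  t=3,j=2: stock 121.9680 → up 134.1648 (V=-4.8752), down 85.3776 (V=-53.6624). Price -9.2018; hedge Δ=1.0000, bond B=-131.1698.
  t=3,j=3: stock 191.6640 → up 210.8304 (V=71.7904), down 134.1648 (V=-4.8752). Price 60.4942; hedge Δ=1.0000, bond B=-131.1698.
  t=2,j=0: stock 70.5600 → up 77.6160 (V=-53.5538), down 49.3920 (V=-81.7778). Price -53.1851; hedge Δ=1.0000, bond B=-123.7451.
  t=2,j=1: stock 110.8800 → up 121.9680 (V=-9.2018), down 77.6160 (V=-53.5538). Price -12.8651; hedge Δ=1.0000, bond B=-123.7451.
  t=2,j=2: stock 174.2400 → up 191.6640 (V=60.4942), down 121.9680 (V=-9.2018). Price 50.4949; hedge Δ=1.0000, bond B=-123.7451.
  t=1,j=0: stock 100.8000 → up 110.8800 (V=-12.8651), down 70.5600 (V=-53.1851). Price -15.9407; hedge Δ=1.0000, bond B=-116.7407.
  t=1,j=1: stock 158.4000 → up 174.2400 (V=50.4949), down 110.8800 (V=-12.8651). Price 41.6593; hedge Δ=1.0000, bond B=-116.7407.
  t=0,j=0: stock 144.0000 → up 158.4000 (V=41.6593), down 100.8000 (V=-15.9407). Price 33.8673; hedge Δ=1.0000, bond B=-110.1327.
Check: Δ(0,0)·S0 + B(0,0) = 33.8673 = V0.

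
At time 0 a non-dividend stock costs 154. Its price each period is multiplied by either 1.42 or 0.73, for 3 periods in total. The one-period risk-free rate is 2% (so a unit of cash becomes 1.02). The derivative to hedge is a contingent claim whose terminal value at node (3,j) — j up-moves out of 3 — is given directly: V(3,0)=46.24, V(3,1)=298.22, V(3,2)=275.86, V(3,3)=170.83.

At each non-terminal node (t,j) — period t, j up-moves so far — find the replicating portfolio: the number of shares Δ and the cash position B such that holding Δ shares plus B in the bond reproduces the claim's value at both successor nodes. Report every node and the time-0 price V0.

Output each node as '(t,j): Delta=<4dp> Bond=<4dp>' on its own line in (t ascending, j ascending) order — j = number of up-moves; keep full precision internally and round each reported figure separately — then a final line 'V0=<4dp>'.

(0,0): Delta=0.4996 Bond=142.4361
(1,0): Delta=1.7274 Bond=7.2507
(1,1): Delta=-0.3710 Bond=335.6768
(2,0): Delta=4.4499 Bond=-216.0270
(2,1): Delta=-0.2030 Bond=315.5649
(2,2): Delta=-0.4902 Bond=379.3909
V0=219.3751

Since d<R<u, set p* = (R−d)/(u−d) = 0.4203; price each node as the discounted p*-expectation of its children.
Terminal payoffs: V(3,0)=46.2400, V(3,1)=298.2200, V(3,2)=275.8600, V(3,3)=170.8300
  t=2,j=0: stock 82.0666 → up 116.5346 (V=298.2200), down 59.9086 (V=46.2400). Price 149.1614; hedge Δ=4.4499, bond B=-216.0270.
  t=2,j=1: stock 159.6364 → up 226.6837 (V=275.8600), down 116.5346 (V=298.2200). Price 283.1591; hedge Δ=-0.2030, bond B=315.5649.
  t=2,j=2: stock 310.5256 → up 440.9464 (V=170.8300), down 226.6837 (V=275.8600). Price 227.1735; hedge Δ=-0.4902, bond B=379.3909.
  t=1,j=0: stock 112.4200 → up 159.6364 (V=283.1591), down 82.0666 (V=149.1614). Price 201.4503; hedge Δ=1.7274, bond B=7.2507.
  t=1,j=1: stock 218.6800 → up 310.5256 (V=227.1735), down 159.6364 (V=283.1591). Price 254.5382; hedge Δ=-0.3710, bond B=335.6768.
  t=0,j=0: stock 154.0000 → up 218.6800 (V=254.5382), down 112.4200 (V=201.4503). Price 219.3751; hedge Δ=0.4996, bond B=142.4361.
The time-0 hedge costs 219.3751, which is the no-arbitrage price.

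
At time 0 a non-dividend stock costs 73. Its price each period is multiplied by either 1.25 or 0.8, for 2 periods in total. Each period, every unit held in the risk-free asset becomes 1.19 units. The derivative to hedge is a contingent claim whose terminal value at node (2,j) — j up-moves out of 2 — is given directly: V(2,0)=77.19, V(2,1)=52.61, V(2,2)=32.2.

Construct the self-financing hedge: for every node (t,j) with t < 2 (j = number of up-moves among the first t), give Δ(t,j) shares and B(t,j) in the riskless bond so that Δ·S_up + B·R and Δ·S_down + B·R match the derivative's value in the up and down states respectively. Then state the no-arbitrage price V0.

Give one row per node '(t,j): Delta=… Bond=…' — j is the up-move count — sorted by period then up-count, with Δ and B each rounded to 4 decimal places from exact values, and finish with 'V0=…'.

(0,0): Delta=-0.5363 Bond=65.7865
(1,0): Delta=-0.9353 Bond=101.5864
(1,1): Delta=-0.4970 Bond=74.7012
V0=26.6343

Since d<R<u, set p* = (R−d)/(u−d) = 0.8667; price each node as the discounted p*-expectation of its children.
Payoff layer (t=2): V(2,0)=77.1900, V(2,1)=52.6100, V(2,2)=32.2000
  t=1,j=0: stock 58.4000 → up 73.0000 (V=52.6100), down 46.7200 (V=77.1900). Price 46.9641; hedge Δ=-0.9353, bond B=101.5864.
  t=1,j=1: stock 91.2500 → up 114.0625 (V=32.2000), down 73.0000 (V=52.6100). Price 29.3457; hedge Δ=-0.4970, bond B=74.7012.
  t=0,j=0: stock 73.0000 → up 91.2500 (V=29.3457), down 58.4000 (V=46.9641). Price 26.6343; hedge Δ=-0.5363, bond B=65.7865.
Check: Δ(0,0)·S0 + B(0,0) = 26.6343 = V0.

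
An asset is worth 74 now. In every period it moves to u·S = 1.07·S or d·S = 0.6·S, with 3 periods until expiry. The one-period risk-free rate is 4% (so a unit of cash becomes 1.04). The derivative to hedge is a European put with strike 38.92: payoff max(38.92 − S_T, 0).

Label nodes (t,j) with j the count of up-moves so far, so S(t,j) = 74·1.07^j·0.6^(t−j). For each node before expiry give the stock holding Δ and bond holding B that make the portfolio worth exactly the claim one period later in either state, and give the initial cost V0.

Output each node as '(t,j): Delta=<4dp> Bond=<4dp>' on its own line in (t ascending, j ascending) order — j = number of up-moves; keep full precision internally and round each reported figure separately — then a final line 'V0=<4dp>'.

(0,0): Delta=-0.0344 Bond=2.6602
(1,0): Delta=-0.4861 Bond=22.8199
(1,1): Delta=-0.0172 Bond=1.3993
(2,0): Delta=-1.0000 Bond=37.4231
(2,1): Delta=-0.4664 Bond=22.7992
(2,2): Delta=0.0000 Bond=0.0000
V0=0.1113

The replicating-portfolio and risk-neutral prices coincide; use p* = (1.04−0.6)/(1.07−0.6) = 0.9362 for the latter.
Payoff layer (t=3): V(3,0)=22.9360, V(3,1)=10.4152, V(3,2)=0.0000, V(3,3)=0.0000
Node (2,0) S=26.6400: V=(p*·10.4152+(1−p*)·22.9360)/1.04=10.7831; Δ=(10.4152−22.9360)/(28.5048−15.9840)=-1.0000; B=V−Δ·S=37.4231
Node (2,1) S=47.5080: V=(p*·0.0000+(1−p*)·10.4152)/1.04=0.6392; Δ=(0.0000−10.4152)/(50.8336−28.5048)=-0.4664; B=V−Δ·S=22.7992
Node (2,2) S=84.7226: V=(p*·0.0000+(1−p*)·0.0000)/1.04=0.0000; Δ=(0.0000−0.0000)/(90.6532−50.8336)=0.0000; B=V−Δ·S=0.0000
Node (1,0) S=44.4000: V=(p*·0.6392+(1−p*)·10.7831)/1.04=1.2372; Δ=(0.6392−10.7831)/(47.5080−26.6400)=-0.4861; B=V−Δ·S=22.8199
Node (1,1) S=79.1800: V=(p*·0.0000+(1−p*)·0.6392)/1.04=0.0392; Δ=(0.0000−0.6392)/(84.7226−47.5080)=-0.0172; B=V−Δ·S=1.3993
Node (0,0) S=74.0000: V=(p*·0.0392+(1−p*)·1.2372)/1.04=0.1113; Δ=(0.0392−1.2372)/(79.1800−44.4000)=-0.0344; B=V−Δ·S=2.6602
Each (Δ,B) replicates both successor values, so the strategy is self-financing and V0 is arbitrage-free.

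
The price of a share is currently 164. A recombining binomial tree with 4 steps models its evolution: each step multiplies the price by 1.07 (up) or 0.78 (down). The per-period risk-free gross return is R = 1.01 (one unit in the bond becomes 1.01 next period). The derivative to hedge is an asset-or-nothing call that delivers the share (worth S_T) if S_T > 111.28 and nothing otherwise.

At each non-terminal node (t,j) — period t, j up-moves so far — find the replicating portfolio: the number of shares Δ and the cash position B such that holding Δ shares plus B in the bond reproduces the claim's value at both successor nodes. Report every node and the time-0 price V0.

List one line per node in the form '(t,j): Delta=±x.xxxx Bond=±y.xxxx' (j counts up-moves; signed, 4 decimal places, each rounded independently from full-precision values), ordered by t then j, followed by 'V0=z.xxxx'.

(0,0): Delta=1.1690 Bond=-30.0725
(1,0): Delta=1.6966 Bond=-97.8692
(1,1): Delta=1.0687 Bond=-12.7656
(2,0): Delta=3.1001 Bond=-238.8825
(2,1): Delta=1.4298 Bond=-62.3172
(2,2): Delta=1.0000 Bond=0.0000
(3,0): Delta=0.0000 Bond=0.0000
(3,1): Delta=3.6897 Bond=-304.2116
(3,2): Delta=1.0000 Bond=0.0000
(3,3): Delta=1.0000 Bond=0.0000
V0=161.6447

Since d<R<u, set p* = (R−d)/(u−d) = 0.7931; price each node as the discounted p*-expectation of its children.
Payoff layer (t=4): V(4,0)=0.0000, V(4,1)=0.0000, V(4,2)=114.2354, V(4,3)=156.7075, V(4,4)=214.9705
Node (3,0) S=77.8265: V=(p*·0.0000+(1−p*)·0.0000)/1.01=0.0000; Δ=(0.0000−0.0000)/(83.2744−60.7047)=0.0000; B=V−Δ·S=0.0000
Node (3,1) S=106.7620: V=(p*·114.2354+(1−p*)·0.0000)/1.01=89.7034; Δ=(114.2354−0.0000)/(114.2354−83.2744)=3.6897; B=V−Δ·S=-304.2116
Node (3,2) S=146.4556: V=(p*·156.7075+(1−p*)·114.2354)/1.01=146.4556; Δ=(156.7075−114.2354)/(156.7075−114.2354)=1.0000; B=V−Δ·S=0.0000
Node (3,3) S=200.9071: V=(p*·214.9705+(1−p*)·156.7075)/1.01=200.9071; Δ=(214.9705−156.7075)/(214.9705−156.7075)=1.0000; B=V−Δ·S=0.0000
Node (2,0) S=99.7776: V=(p*·89.7034+(1−p*)·0.0000)/1.01=70.4397; Δ=(89.7034−0.0000)/(106.7620−77.8265)=3.1001; B=V−Δ·S=-238.8825
Node (2,1) S=136.8744: V=(p*·146.4556+(1−p*)·89.7034)/1.01=133.3800; Δ=(146.4556−89.7034)/(146.4556−106.7620)=1.4298; B=V−Δ·S=-62.3172
Node (2,2) S=187.7636: V=(p*·200.9071+(1−p*)·146.4556)/1.01=187.7636; Δ=(200.9071−146.4556)/(200.9071−146.4556)=1.0000; B=V−Δ·S=0.0000
Node (1,0) S=127.9200: V=(p*·133.3800+(1−p*)·70.4397)/1.01=119.1662; Δ=(133.3800−70.4397)/(136.8744−99.7776)=1.6966; B=V−Δ·S=-97.8692
Node (1,1) S=175.4800: V=(p*·187.7636+(1−p*)·133.3800)/1.01=174.7642; Δ=(187.7636−133.3800)/(187.7636−136.8744)=1.0687; B=V−Δ·S=-12.7656
Node (0,0) S=164.0000: V=(p*·174.7642+(1−p*)·119.1662)/1.01=161.6447; Δ=(174.7642−119.1662)/(175.4800−127.9200)=1.1690; B=V−Δ·S=-30.0725
Each (Δ,B) replicates both successor values, so the strategy is self-financing and V0 is arbitrage-free.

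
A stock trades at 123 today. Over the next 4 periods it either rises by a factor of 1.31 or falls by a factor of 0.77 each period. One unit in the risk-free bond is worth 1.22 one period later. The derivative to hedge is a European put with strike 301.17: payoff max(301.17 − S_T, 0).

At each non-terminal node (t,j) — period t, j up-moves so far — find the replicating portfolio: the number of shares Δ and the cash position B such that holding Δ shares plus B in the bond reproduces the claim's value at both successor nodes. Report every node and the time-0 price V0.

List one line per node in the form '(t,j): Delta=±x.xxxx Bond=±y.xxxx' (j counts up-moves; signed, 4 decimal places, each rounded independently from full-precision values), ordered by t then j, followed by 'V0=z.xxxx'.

The replicating-portfolio and risk-neutral prices coincide; use p* = (1.22−0.77)/(1.31−0.77) = 0.8333 for the latter.
At expiry t=4: V(4,0)=257.9318, V(4,1)=227.6088, V(4,2)=176.0205, V(4,3)=88.2533, V(4,4)=0.0000
(3,0): S=56.1536. Δ = (V_up−V_dn)/(S_up−S_dn) = (227.6088−257.9318)/(73.5612−43.2382) = -1.0000. V = [p*·227.6088 + (1−p*)·257.9318]/1.22 = 190.7071. B = V − Δ·S = 246.8607.
(3,1): S=95.5340. Δ = (V_up−V_dn)/(S_up−S_dn) = (176.0205−227.6088)/(125.1495−73.5612) = -1.0000. V = [p*·176.0205 + (1−p*)·227.6088]/1.22 = 151.3267. B = V − Δ·S = 246.8607.
(3,2): S=162.5318. Δ = (V_up−V_dn)/(S_up−S_dn) = (88.2533−176.0205)/(212.9167−125.1495) = -1.0000. V = [p*·88.2533 + (1−p*)·176.0205]/1.22 = 84.3288. B = V − Δ·S = 246.8607.
(3,3): S=276.5152. Δ = (V_up−V_dn)/(S_up−S_dn) = (0.0000−88.2533)/(362.2349−212.9167) = -0.5910. V = [p*·0.0000 + (1−p*)·88.2533]/1.22 = 12.0565. B = V − Δ·S = 175.4885.
(2,0): S=72.9267. Δ = (V_up−V_dn)/(S_up−S_dn) = (151.3267−190.7071)/(95.5340−56.1536) = -1.0000. V = [p*·151.3267 + (1−p*)·190.7071]/1.22 = 129.4181. B = V − Δ·S = 202.3448.
(2,1): S=124.0701. Δ = (V_up−V_dn)/(S_up−S_dn) = (84.3288−151.3267)/(162.5318−95.5340) = -1.0000. V = [p*·84.3288 + (1−p*)·151.3267]/1.22 = 78.2747. B = V − Δ·S = 202.3448.
(2,2): S=211.0803. Δ = (V_up−V_dn)/(S_up−S_dn) = (12.0565−84.3288)/(276.5152−162.5318) = -0.6341. V = [p*·12.0565 + (1−p*)·84.3288]/1.22 = 19.7556. B = V − Δ·S = 153.5933.
(1,0): S=94.7100. Δ = (V_up−V_dn)/(S_up−S_dn) = (78.2747−129.4181)/(124.0701−72.9267) = -1.0000. V = [p*·78.2747 + (1−p*)·129.4181]/1.22 = 71.1464. B = V − Δ·S = 165.8564.
(1,1): S=161.1300. Δ = (V_up−V_dn)/(S_up−S_dn) = (19.7556−78.2747)/(211.0803−124.0701) = -0.6726. V = [p*·19.7556 + (1−p*)·78.2747]/1.22 = 24.1875. B = V − Δ·S = 132.5562.
(0,0): S=123.0000. Δ = (V_up−V_dn)/(S_up−S_dn) = (24.1875−71.1464)/(161.1300−94.7100) = -0.7070. V = [p*·24.1875 + (1−p*)·71.1464]/1.22 = 26.2410. B = V − Δ·S = 113.2018.
Check: Δ(0,0)·S0 + B(0,0) = 26.2410 = V0.

(0,0): Delta=-0.7070 Bond=113.2018
(1,0): Delta=-1.0000 Bond=165.8564
(1,1): Delta=-0.6726 Bond=132.5562
(2,0): Delta=-1.0000 Bond=202.3448
(2,1): Delta=-1.0000 Bond=202.3448
(2,2): Delta=-0.6341 Bond=153.5933
(3,0): Delta=-1.0000 Bond=246.8607
(3,1): Delta=-1.0000 Bond=246.8607
(3,2): Delta=-1.0000 Bond=246.8607
(3,3): Delta=-0.5910 Bond=175.4885
V0=26.2410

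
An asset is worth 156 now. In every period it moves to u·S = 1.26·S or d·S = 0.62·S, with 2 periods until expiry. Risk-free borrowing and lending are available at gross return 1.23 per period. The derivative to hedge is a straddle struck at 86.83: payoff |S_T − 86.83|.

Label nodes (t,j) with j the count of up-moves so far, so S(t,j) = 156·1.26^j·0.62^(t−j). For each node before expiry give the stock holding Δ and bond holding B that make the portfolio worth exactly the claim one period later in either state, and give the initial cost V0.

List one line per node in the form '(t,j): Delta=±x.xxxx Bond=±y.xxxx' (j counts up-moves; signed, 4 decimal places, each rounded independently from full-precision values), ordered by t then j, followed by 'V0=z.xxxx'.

Risk-neutral probability p* = (R−d)/(u−d) = (1.23−0.62)/(1.26−0.62) = 0.9531.
Terminal values V(2,·): V(2,0)=26.8636, V(2,1)=35.0372, V(2,2)=160.8356
  t=1,j=0: stock 96.7200 → up 121.8672 (V=35.0372), down 59.9664 (V=26.8636). Price 28.1740; hedge Δ=0.1320, bond B=15.4028.
  t=1,j=1: stock 196.5600 → up 247.6656 (V=160.8356), down 121.8672 (V=35.0372). Price 125.9665; hedge Δ=1.0000, bond B=-70.5935.
  t=0,j=0: stock 156.0000 → up 196.5600 (V=125.9665), down 96.7200 (V=28.1740). Price 98.6849; hedge Δ=0.9795, bond B=-54.1158.
Self-financing check: at every node Δ·S+B equals the discounted successor values.

(0,0): Delta=0.9795 Bond=-54.1158
(1,0): Delta=0.1320 Bond=15.4028
(1,1): Delta=1.0000 Bond=-70.5935
V0=98.6849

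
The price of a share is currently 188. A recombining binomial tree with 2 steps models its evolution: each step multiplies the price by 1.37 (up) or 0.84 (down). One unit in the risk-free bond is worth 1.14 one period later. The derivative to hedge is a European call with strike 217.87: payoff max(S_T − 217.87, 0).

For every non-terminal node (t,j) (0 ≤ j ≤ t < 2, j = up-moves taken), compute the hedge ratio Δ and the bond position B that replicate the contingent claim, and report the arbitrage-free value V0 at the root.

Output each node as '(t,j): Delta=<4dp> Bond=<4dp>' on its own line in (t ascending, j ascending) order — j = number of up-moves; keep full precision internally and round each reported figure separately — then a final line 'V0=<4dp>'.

(0,0): Delta=0.6727 Bond=-93.1819
(1,0): Delta=0.0000 Bond=0.0000
(1,1): Delta=0.9889 Bond=-187.6684
V0=33.2793

Risk-neutral probability p* = (R−d)/(u−d) = (1.14−0.84)/(1.37−0.84) = 0.5660.
Terminal values V(2,·): V(2,0)=0.0000, V(2,1)=0.0000, V(2,2)=134.9872
  t=1,j=0: stock 157.9200 → up 216.3504 (V=0.0000), down 132.6528 (V=0.0000). Price 0.0000; hedge Δ=0.0000, bond B=0.0000.
  t=1,j=1: stock 257.5600 → up 352.8572 (V=134.9872), down 216.3504 (V=0.0000). Price 67.0244; hedge Δ=0.9889, bond B=-187.6684.
  t=0,j=0: stock 188.0000 → up 257.5600 (V=67.0244), down 157.9200 (V=0.0000). Price 33.2793; hedge Δ=0.6727, bond B=-93.1819.
The time-0 hedge costs 33.2793, which is the no-arbitrage price.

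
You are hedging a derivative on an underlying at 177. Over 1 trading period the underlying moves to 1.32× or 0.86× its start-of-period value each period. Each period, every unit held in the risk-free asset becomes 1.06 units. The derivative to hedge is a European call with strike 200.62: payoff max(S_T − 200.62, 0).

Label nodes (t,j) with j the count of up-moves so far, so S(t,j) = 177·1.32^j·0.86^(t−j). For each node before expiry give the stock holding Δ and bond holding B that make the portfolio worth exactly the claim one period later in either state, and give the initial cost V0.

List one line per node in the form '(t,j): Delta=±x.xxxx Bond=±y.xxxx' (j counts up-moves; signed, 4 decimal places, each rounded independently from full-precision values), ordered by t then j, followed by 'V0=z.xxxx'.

Risk-neutral probability p* = (R−d)/(u−d) = (1.06−0.86)/(1.32−0.86) = 0.4348.
Terminal values V(1,·): V(1,0)=0.0000, V(1,1)=33.0200
  t=0,j=0: stock 177.0000 → up 233.6400 (V=33.0200), down 152.2200 (V=0.0000). Price 13.5439; hedge Δ=0.4056, bond B=-58.2387.
Self-financing check: at every node Δ·S+B equals the discounted successor values.

(0,0): Delta=0.4056 Bond=-58.2387
V0=13.5439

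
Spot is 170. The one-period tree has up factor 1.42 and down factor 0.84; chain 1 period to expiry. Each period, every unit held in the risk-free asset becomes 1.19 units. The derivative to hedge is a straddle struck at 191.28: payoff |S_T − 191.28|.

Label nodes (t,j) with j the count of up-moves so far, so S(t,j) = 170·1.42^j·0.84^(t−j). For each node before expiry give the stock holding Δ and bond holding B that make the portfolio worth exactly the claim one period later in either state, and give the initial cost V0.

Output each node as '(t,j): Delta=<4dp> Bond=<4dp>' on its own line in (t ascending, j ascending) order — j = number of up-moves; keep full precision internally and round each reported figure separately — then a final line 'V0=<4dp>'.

(0,0): Delta=0.0166 Bond=38.7436
V0=41.5711

No-arbitrage ⇒ martingale measure with p* = (R−d)/(u−d) = 0.6034.
At expiry t=1: V(1,0)=48.4800, V(1,1)=50.1200
  t=0,j=0: stock 170.0000 → up 241.4000 (V=50.1200), down 142.8000 (V=48.4800). Price 41.5711; hedge Δ=0.0166, bond B=38.7436.
Each (Δ,B) replicates both successor values, so the strategy is self-financing and V0 is arbitrage-free.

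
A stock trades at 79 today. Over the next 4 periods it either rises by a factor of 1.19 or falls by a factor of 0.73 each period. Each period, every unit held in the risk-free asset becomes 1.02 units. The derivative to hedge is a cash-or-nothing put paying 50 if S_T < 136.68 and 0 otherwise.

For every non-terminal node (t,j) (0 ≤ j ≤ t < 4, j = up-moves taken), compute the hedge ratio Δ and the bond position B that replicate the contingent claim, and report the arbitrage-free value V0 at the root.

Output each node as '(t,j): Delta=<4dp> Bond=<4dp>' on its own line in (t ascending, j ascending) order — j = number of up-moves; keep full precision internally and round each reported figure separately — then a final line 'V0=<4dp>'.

(0,0): Delta=-0.3249 Bond=64.5600
(1,0): Delta=0.0000 Bond=47.1161
(1,1): Delta=-0.4417 Bond=76.8338
(2,0): Delta=0.0000 Bond=48.0584
(2,1): Delta=0.0000 Bond=48.0584
(2,2): Delta=-0.6005 Bond=96.1396
(3,0): Delta=0.0000 Bond=49.0196
(3,1): Delta=0.0000 Bond=49.0196
(3,2): Delta=0.0000 Bond=49.0196
(3,3): Delta=-0.8165 Bond=126.8116
V0=38.8955

Since d<R<u, set p* = (R−d)/(u−d) = 0.6304; price each node as the discounted p*-expectation of its children.
Payoff layer (t=4): V(4,0)=50.0000, V(4,1)=50.0000, V(4,2)=50.0000, V(4,3)=50.0000, V(4,4)=0.0000
Node (3,0) S=30.7323: V=(p*·50.0000+(1−p*)·50.0000)/1.02=49.0196; Δ=(50.0000−50.0000)/(36.5715−22.4346)=0.0000; B=V−Δ·S=49.0196
Node (3,1) S=50.0979: V=(p*·50.0000+(1−p*)·50.0000)/1.02=49.0196; Δ=(50.0000−50.0000)/(59.6165−36.5715)=0.0000; B=V−Δ·S=49.0196
Node (3,2) S=81.6665: V=(p*·50.0000+(1−p*)·50.0000)/1.02=49.0196; Δ=(50.0000−50.0000)/(97.1831−59.6165)=0.0000; B=V−Δ·S=49.0196
Node (3,3) S=133.1276: V=(p*·0.0000+(1−p*)·50.0000)/1.02=18.1159; Δ=(0.0000−50.0000)/(158.4218−97.1831)=-0.8165; B=V−Δ·S=126.8116
Node (2,0) S=42.0991: V=(p*·49.0196+(1−p*)·49.0196)/1.02=48.0584; Δ=(49.0196−49.0196)/(50.0979−30.7323)=0.0000; B=V−Δ·S=48.0584
Node (2,1) S=68.6273: V=(p*·49.0196+(1−p*)·49.0196)/1.02=48.0584; Δ=(49.0196−49.0196)/(81.6665−50.0979)=0.0000; B=V−Δ·S=48.0584
Node (2,2) S=111.8719: V=(p*·18.1159+(1−p*)·49.0196)/1.02=28.9577; Δ=(18.1159−49.0196)/(133.1276−81.6665)=-0.6005; B=V−Δ·S=96.1396
Node (1,0) S=57.6700: V=(p*·48.0584+(1−p*)·48.0584)/1.02=47.1161; Δ=(48.0584−48.0584)/(68.6273−42.0991)=0.0000; B=V−Δ·S=47.1161
Node (1,1) S=94.0100: V=(p*·28.9577+(1−p*)·48.0584)/1.02=35.3105; Δ=(28.9577−48.0584)/(111.8719−68.6273)=-0.4417; B=V−Δ·S=76.8338
Node (0,0) S=79.0000: V=(p*·35.3105+(1−p*)·47.1161)/1.02=38.8955; Δ=(35.3105−47.1161)/(94.0100−57.6700)=-0.3249; B=V−Δ·S=64.5600
The time-0 hedge costs 38.8955, which is the no-arbitrage price.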